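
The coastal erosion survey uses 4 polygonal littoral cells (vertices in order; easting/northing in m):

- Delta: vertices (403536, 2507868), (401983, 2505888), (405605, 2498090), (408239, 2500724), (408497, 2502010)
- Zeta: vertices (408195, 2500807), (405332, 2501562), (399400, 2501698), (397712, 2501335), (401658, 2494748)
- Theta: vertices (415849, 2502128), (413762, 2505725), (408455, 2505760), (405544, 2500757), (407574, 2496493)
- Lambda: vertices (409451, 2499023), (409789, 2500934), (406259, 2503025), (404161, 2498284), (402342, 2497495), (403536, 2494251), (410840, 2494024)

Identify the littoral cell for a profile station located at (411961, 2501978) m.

Cast a ray rightward from (411961, 2501978). For each polygon, the edges (by vertex number in listed order) whose endpoints lie on opposite sides of northing = 2501978, where each meets that height, and whether that is right or left of the point:
Delta: 2–3 at easting≈403799.1 (left), 4–5 at easting≈408490.6 (left) → 0 crossings.
Zeta: no edge straddles that height → 0 crossings.
Theta: 3–4 at easting≈406254.4 (left), 5–1 at easting≈415628.7 (right) → 1 crossing.
Lambda: 2–3 at easting≈408026.5 (left), 3–4 at easting≈405795.7 (left) → 0 crossings.
Only Theta has an odd count, so the point is inside Theta.

Theta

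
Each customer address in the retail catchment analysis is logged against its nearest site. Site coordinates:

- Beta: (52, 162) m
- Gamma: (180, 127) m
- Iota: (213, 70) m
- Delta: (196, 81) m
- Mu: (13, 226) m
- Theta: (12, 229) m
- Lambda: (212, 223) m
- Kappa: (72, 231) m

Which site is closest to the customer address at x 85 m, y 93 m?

Beta

Squared distances to each site:
Beta: 5850.000; Gamma: 10181.000; Iota: 16913.000; Delta: 12465.000; Mu: 22873.000; Theta: 23825.000; Lambda: 33029.000; Kappa: 19213.000.
Minimum at Beta.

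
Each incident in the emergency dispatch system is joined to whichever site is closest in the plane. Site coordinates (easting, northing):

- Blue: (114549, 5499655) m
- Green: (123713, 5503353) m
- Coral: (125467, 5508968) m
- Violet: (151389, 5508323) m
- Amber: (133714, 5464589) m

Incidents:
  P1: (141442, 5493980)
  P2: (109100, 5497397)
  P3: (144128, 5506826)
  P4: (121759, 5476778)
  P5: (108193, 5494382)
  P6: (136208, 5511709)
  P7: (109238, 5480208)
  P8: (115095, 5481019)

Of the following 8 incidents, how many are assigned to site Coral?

P1 → Violet
P2 → Blue
P3 → Violet
P4 → Amber
P5 → Blue
P6 → Coral
P7 → Blue
P8 → Blue
1 of the 8 goes to Coral.

1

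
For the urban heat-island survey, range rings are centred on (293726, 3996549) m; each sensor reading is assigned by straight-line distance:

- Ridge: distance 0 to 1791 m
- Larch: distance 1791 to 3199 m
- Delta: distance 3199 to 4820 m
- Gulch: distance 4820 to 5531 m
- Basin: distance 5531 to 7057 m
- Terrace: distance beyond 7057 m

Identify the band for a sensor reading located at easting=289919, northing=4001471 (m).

Distance = √((289919−293726)² + (4001471−3996549)²) = √(14493249.000 + 24226084.000) = 6222.486 m.
5531 ≤ 6222.486 < 7057 → Basin.

Basin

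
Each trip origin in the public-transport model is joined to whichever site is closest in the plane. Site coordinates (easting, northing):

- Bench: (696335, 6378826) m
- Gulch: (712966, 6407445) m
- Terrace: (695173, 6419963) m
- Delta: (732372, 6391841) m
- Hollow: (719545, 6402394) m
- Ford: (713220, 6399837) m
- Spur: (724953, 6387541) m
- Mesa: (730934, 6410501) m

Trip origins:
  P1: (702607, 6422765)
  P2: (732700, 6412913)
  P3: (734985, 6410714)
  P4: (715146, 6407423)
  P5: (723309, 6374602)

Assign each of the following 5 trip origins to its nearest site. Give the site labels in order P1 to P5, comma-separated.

P1 → Terrace (d²=63115560.00)
P2 → Mesa (d²=8936500.00)
P3 → Mesa (d²=16455970.00)
P4 → Gulch (d²=4752884.00)
P5 → Spur (d²=170120457.00)

Terrace, Mesa, Mesa, Gulch, Spur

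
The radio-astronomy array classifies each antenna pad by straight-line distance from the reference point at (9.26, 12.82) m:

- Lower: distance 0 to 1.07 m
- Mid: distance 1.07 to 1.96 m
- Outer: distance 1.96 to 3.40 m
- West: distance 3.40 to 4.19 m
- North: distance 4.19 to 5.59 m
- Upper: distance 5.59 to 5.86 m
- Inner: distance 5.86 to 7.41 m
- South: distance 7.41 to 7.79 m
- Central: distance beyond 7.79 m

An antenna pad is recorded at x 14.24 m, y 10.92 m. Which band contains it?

Distance = √((14.24−9.26)² + (10.92−12.82)²) = √(24.800 + 3.610) = 5.330 m.
4.19 ≤ 5.330 < 5.59 → North.

North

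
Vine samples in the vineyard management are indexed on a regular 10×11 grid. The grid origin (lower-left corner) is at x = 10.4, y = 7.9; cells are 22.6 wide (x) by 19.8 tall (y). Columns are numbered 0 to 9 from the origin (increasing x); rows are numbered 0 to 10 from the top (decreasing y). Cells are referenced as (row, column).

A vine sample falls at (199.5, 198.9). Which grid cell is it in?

Column index: ⌊(199.5 − 10.4) / 22.6⌋ = ⌊8.367⌋ = 8
Row offset from origin: ⌊(198.9 − 7.9) / 19.8⌋ = ⌊9.646⌋ = 9 → row 1 (counted from top)

(1, 8)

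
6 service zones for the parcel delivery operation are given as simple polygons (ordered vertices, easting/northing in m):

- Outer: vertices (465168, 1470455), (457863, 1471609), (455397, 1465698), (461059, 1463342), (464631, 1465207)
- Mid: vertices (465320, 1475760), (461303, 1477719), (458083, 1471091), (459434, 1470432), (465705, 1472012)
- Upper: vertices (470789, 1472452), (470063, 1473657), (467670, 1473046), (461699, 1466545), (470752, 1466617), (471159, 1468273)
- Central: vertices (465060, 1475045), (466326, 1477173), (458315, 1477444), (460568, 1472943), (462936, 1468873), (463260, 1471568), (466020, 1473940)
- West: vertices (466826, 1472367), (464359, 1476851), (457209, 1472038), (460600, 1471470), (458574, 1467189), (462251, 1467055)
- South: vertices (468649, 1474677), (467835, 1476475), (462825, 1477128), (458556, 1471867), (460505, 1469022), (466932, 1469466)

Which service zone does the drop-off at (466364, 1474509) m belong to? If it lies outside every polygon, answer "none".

South

Cast a ray rightward from (466364, 1474509). For each polygon, the edges (by vertex number in listed order) whose endpoints lie on opposite sides of northing = 1474509, where each meets that height, and whether that is right or left of the point:
Outer: no edge straddles that height → 0 crossings.
Mid: 2–3 at easting≈459743.5 (left), 5–1 at easting≈465448.5 (left) → 0 crossings.
Upper: no edge straddles that height → 0 crossings.
Central: 3–4 at easting≈459784.1 (left), 7–1 at easting≈465525.7 (left) → 0 crossings.
West: 1–2 at easting≈465647.5 (left), 2–3 at easting≈460879.8 (left) → 0 crossings.
South: 3–4 at easting≈460699.8 (left), 6–1 at easting≈468593.6 (right) → 1 crossing.
Only South has an odd count, so the point is inside South.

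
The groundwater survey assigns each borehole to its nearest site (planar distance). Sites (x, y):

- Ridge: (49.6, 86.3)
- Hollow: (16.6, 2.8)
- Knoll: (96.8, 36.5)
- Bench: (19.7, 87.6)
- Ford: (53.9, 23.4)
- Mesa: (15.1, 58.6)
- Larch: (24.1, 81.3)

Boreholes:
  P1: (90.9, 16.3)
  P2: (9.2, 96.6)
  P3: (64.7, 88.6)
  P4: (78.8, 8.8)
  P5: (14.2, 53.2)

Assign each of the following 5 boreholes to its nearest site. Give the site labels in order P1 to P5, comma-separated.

P1 → Knoll (d²=442.85)
P2 → Bench (d²=191.25)
P3 → Ridge (d²=233.30)
P4 → Ford (d²=833.17)
P5 → Mesa (d²=29.97)

Knoll, Bench, Ridge, Ford, Mesa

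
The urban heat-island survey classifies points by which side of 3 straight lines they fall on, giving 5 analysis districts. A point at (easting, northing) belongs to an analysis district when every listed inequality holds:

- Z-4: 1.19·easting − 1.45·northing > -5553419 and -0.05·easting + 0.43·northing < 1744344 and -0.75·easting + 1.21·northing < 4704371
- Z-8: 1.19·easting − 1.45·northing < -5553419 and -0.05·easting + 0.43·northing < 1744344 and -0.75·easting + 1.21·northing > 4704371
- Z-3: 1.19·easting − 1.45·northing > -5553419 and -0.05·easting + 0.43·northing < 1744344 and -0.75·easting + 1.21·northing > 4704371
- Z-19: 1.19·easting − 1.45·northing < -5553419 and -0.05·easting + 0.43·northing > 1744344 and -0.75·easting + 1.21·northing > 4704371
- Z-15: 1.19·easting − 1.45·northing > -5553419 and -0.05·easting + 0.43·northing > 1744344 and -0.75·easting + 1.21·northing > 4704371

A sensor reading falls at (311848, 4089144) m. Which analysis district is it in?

Z-8

1.19·311848 − 1.45·4089144 = -5558159.680, which is < -5553419
-0.05·311848 + 0.43·4089144 = 1742739.520, which is < 1744344
-0.75·311848 + 1.21·4089144 = 4713978.240, which is > 4704371
This sign pattern matches Z-8.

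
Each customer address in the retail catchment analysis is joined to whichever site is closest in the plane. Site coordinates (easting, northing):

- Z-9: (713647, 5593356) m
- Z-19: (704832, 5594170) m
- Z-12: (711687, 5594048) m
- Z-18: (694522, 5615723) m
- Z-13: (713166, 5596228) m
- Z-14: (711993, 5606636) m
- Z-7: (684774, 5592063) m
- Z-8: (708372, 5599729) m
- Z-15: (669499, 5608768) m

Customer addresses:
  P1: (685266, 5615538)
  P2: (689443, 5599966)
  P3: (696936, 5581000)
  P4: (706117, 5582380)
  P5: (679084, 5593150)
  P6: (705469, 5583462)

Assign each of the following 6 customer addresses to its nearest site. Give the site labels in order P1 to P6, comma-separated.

P1 → Z-18 (d²=85707761.00)
P2 → Z-7 (d²=84256970.00)
P3 → Z-19 (d²=235795716.00)
P4 → Z-19 (d²=140655325.00)
P5 → Z-7 (d²=33557669.00)
P6 → Z-19 (d²=115067033.00)

Z-18, Z-7, Z-19, Z-19, Z-7, Z-19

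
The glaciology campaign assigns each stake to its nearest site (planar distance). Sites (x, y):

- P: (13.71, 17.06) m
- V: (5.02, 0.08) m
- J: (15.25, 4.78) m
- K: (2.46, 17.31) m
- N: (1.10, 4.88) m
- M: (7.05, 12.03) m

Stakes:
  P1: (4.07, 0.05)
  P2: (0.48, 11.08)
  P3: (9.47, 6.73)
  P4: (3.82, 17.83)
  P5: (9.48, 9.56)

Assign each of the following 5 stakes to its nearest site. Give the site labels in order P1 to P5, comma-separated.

V, N, M, K, M

P1 → V (d²=0.90)
P2 → N (d²=38.82)
P3 → M (d²=33.95)
P4 → K (d²=2.12)
P5 → M (d²=12.01)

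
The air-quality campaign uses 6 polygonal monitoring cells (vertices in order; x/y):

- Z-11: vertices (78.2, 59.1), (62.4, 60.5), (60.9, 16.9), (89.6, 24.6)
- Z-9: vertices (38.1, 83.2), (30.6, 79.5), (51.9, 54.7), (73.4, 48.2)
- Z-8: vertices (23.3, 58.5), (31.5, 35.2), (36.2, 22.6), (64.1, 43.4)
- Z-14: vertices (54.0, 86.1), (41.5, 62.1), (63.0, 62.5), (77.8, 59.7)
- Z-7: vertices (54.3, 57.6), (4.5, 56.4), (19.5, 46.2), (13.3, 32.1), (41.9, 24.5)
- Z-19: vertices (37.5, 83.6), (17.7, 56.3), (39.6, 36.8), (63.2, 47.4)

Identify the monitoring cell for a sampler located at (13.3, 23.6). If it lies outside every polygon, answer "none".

none

Cast a ray rightward from (13.3, 23.6). For each polygon, the edges (by vertex number in listed order) whose endpoints lie on opposite sides of y = 23.6, where each meets that height, and whether that is right or left of the point:
Z-11: 2–3 at x≈61.13 (right), 3–4 at x≈85.87 (right) → 2 crossings.
Z-9: no edge straddles that height → 0 crossings.
Z-8: 2–3 at x≈35.83 (right), 3–4 at x≈37.54 (right) → 2 crossings.
Z-14: no edge straddles that height → 0 crossings.
Z-7: no edge straddles that height → 0 crossings.
Z-19: no edge straddles that height → 0 crossings.
All counts are even, so the point lies outside every listed polygon.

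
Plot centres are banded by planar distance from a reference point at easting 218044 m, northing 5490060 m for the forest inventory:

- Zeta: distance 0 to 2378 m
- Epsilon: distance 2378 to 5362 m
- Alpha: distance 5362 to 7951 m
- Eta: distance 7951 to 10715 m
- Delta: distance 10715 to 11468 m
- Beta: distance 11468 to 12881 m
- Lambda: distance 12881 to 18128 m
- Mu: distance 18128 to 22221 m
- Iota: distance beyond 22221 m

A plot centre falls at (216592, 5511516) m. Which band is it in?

Distance = √((216592−218044)² + (5511516−5490060)²) = √(2108304.000 + 460359936.000) = 21505.075 m.
18128 ≤ 21505.075 < 22221 → Mu.

Mu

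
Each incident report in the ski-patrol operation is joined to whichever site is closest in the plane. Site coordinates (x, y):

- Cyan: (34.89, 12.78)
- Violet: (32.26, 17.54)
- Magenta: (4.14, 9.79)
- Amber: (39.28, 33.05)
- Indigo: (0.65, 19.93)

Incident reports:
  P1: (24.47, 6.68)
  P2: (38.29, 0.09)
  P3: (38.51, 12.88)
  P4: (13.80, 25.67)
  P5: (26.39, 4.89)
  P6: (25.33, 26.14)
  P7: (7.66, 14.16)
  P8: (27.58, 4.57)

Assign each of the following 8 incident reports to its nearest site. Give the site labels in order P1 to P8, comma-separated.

P1 → Cyan (d²=145.79)
P2 → Cyan (d²=172.60)
P3 → Cyan (d²=13.11)
P4 → Indigo (d²=205.87)
P5 → Cyan (d²=134.50)
P6 → Violet (d²=121.98)
P7 → Magenta (d²=31.49)
P8 → Cyan (d²=120.84)

Cyan, Cyan, Cyan, Indigo, Cyan, Violet, Magenta, Cyan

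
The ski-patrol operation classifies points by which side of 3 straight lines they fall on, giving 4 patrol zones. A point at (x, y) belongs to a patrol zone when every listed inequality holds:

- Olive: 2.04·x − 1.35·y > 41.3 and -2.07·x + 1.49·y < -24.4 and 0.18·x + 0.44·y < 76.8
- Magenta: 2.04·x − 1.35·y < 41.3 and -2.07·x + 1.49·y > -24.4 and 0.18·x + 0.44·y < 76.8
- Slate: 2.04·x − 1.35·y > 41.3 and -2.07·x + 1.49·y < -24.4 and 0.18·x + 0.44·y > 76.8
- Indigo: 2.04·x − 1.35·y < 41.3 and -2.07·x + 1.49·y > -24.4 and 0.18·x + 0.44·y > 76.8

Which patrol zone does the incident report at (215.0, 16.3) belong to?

Olive

2.04·215.0 − 1.35·16.3 = 416.595, which is > 41.3
-2.07·215.0 + 1.49·16.3 = -420.763, which is < -24.4
0.18·215.0 + 0.44·16.3 = 45.872, which is < 76.8
This sign pattern matches Olive.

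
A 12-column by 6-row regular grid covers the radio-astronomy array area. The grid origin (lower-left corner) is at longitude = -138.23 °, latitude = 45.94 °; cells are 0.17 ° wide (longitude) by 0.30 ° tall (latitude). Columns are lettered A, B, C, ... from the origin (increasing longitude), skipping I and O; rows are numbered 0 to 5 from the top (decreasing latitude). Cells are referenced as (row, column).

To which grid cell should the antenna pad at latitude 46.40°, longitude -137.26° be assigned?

Column index: ⌊(-137.26 − -138.23) / 0.17⌋ = ⌊5.706⌋ = 5 → column F
Row offset from origin: ⌊(46.40 − 45.94) / 0.30⌋ = ⌊1.533⌋ = 1 → row 4 (counted from top)

(4, F)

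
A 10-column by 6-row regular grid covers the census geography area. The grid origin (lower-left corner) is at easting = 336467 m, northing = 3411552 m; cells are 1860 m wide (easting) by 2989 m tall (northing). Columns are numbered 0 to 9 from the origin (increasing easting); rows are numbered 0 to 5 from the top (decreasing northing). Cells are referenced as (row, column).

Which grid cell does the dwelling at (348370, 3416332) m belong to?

Column index: ⌊(348370 − 336467) / 1860⌋ = ⌊6.399⌋ = 6
Row offset from origin: ⌊(3416332 − 3411552) / 2989⌋ = ⌊1.599⌋ = 1 → row 4 (counted from top)

(4, 6)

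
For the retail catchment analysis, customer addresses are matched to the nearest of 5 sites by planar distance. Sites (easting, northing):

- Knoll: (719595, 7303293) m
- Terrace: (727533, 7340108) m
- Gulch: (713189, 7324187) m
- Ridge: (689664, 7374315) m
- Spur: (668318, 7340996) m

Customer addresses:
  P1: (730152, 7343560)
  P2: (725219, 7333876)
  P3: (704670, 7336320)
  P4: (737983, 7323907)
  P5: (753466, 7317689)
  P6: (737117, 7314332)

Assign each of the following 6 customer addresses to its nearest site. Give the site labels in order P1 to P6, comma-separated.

P1 → Terrace (d²=18775465.00)
P2 → Terrace (d²=44192420.00)
P3 → Gulch (d²=219783050.00)
P4 → Terrace (d²=371674901.00)
P5 → Terrace (d²=1175132050.00)
P6 → Knoll (d²=428880005.00)

Terrace, Terrace, Gulch, Terrace, Terrace, Knoll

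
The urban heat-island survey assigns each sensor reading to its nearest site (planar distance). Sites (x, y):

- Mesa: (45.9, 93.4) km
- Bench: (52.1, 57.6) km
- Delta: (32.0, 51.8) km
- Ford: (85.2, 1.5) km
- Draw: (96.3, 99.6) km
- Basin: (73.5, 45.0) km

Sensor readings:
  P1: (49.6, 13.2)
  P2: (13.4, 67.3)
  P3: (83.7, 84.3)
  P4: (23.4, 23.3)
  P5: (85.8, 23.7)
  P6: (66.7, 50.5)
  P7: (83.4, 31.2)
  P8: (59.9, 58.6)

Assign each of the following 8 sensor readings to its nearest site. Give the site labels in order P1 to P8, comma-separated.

Ford, Delta, Draw, Delta, Ford, Basin, Basin, Bench

P1 → Ford (d²=1404.25)
P2 → Delta (d²=586.21)
P3 → Draw (d²=392.85)
P4 → Delta (d²=886.21)
P5 → Ford (d²=493.20)
P6 → Basin (d²=76.49)
P7 → Basin (d²=288.45)
P8 → Bench (d²=61.84)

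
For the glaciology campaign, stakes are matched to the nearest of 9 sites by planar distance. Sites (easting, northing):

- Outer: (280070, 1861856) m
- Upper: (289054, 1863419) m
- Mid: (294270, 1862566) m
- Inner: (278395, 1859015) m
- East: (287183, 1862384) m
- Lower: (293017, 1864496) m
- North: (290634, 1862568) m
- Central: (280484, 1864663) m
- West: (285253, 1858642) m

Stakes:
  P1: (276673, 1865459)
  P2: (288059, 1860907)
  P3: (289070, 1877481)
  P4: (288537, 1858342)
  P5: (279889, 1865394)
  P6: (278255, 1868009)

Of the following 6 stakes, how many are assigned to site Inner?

0

P1 → Central
P2 → East
P3 → Lower
P4 → West
P5 → Central
P6 → Central
0 of the 6 go to Inner.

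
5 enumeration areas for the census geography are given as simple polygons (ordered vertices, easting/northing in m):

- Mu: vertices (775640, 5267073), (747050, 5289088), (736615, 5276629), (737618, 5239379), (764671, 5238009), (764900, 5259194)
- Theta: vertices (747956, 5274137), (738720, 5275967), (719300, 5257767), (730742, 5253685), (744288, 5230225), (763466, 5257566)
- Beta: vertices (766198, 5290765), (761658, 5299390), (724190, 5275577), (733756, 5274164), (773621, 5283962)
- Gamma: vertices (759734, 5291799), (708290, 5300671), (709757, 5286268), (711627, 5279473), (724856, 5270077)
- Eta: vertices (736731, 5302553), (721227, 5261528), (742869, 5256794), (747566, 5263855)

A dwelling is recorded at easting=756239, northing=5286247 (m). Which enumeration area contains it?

Beta

Cast a ray rightward from (756239, 5286247). For each polygon, the edges (by vertex number in listed order) whose endpoints lie on opposite sides of northing = 5286247, where each meets that height, and whether that is right or left of the point:
Mu: 1–2 at easting≈750739.5 (left), 2–3 at easting≈744670.5 (left) → 0 crossings.
Theta: no edge straddles that height → 0 crossings.
Beta: 2–3 at easting≈740978.5 (left), 5–1 at easting≈771127.8 (right) → 1 crossing.
Gamma: 3–4 at easting≈709762.8 (left), 5–1 at easting≈750819.4 (left) → 0 crossings.
Eta: 1–2 at easting≈730568.7 (left), 4–1 at easting≈741296.5 (left) → 0 crossings.
Only Beta has an odd count, so the point is inside Beta.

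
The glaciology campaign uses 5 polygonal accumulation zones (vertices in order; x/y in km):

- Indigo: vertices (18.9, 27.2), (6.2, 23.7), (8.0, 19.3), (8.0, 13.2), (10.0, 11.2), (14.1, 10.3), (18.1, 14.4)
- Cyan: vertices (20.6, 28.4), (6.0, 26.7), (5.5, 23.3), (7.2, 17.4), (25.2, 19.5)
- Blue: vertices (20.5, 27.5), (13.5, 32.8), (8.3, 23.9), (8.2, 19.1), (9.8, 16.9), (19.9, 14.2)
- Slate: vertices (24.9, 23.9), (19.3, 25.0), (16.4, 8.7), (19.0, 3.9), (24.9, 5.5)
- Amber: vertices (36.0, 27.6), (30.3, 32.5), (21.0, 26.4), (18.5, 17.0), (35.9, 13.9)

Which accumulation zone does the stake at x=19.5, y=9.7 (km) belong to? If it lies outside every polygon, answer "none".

Cast a ray rightward from (19.5, 9.7). For each polygon, the edges (by vertex number in listed order) whose endpoints lie on opposite sides of y = 9.7, where each meets that height, and whether that is right or left of the point:
Indigo: no edge straddles that height → 0 crossings.
Cyan: no edge straddles that height → 0 crossings.
Blue: no edge straddles that height → 0 crossings.
Slate: 2–3 at x≈16.58 (left), 5–1 at x≈24.90 (right) → 1 crossing.
Amber: no edge straddles that height → 0 crossings.
Only Slate has an odd count, so the point is inside Slate.

Slate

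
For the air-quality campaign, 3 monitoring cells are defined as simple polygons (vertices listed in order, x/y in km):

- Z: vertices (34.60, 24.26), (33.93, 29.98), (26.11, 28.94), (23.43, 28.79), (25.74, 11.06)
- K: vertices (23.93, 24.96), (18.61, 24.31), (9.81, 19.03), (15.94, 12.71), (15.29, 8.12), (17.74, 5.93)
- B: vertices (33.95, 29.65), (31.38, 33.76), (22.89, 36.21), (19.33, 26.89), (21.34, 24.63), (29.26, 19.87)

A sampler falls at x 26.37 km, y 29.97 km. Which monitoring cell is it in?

B

Cast a ray rightward from (26.37, 29.97). For each polygon, the edges (by vertex number in listed order) whose endpoints lie on opposite sides of y = 29.97, where each meets that height, and whether that is right or left of the point:
Z: 1–2 at x≈33.931 (right), 2–3 at x≈33.855 (right) → 2 crossings.
K: no edge straddles that height → 0 crossings.
B: 1–2 at x≈33.750 (right), 3–4 at x≈20.506 (left) → 1 crossing.
Only B has an odd count, so the point is inside B.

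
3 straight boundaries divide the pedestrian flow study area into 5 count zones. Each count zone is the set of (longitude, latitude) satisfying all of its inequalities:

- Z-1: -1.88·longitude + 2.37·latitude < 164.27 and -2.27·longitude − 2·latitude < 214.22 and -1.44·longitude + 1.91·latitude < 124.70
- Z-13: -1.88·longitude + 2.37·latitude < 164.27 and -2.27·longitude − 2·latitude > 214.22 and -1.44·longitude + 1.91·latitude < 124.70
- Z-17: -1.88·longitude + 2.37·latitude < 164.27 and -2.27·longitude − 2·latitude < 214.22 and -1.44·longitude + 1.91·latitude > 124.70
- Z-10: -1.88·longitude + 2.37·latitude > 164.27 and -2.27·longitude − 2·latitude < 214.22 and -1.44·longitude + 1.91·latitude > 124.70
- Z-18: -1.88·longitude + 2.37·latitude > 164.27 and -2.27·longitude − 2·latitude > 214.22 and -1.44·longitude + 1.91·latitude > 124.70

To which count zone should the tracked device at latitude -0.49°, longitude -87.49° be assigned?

Z-17

-1.88·-87.49 + 2.37·-0.49 = 163.320, which is < 164.27
-2.27·-87.49 − 2·-0.49 = 199.582, which is < 214.22
-1.44·-87.49 + 1.91·-0.49 = 125.050, which is > 124.70
This sign pattern matches Z-17.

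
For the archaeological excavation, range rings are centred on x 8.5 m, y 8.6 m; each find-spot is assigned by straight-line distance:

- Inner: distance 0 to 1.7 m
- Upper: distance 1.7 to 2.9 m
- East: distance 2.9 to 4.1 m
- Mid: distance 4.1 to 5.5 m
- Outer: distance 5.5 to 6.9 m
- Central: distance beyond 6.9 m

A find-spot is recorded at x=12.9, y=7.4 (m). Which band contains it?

Mid

Distance = √((12.9−8.5)² + (7.4−8.6)²) = √(19.360 + 1.440) = 4.561 m.
4.1 ≤ 4.561 < 5.5 → Mid.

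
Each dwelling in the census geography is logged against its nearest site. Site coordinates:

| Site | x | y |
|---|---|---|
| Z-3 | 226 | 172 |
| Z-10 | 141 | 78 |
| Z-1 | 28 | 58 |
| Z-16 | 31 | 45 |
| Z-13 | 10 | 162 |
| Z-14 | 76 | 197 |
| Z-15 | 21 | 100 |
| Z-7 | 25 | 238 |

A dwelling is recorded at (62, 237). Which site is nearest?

Squared distances to each site:
Z-3: 31121.000; Z-10: 31522.000; Z-1: 33197.000; Z-16: 37825.000; Z-13: 8329.000; Z-14: 1796.000; Z-15: 20450.000; Z-7: 1370.000.
Minimum at Z-7.

Z-7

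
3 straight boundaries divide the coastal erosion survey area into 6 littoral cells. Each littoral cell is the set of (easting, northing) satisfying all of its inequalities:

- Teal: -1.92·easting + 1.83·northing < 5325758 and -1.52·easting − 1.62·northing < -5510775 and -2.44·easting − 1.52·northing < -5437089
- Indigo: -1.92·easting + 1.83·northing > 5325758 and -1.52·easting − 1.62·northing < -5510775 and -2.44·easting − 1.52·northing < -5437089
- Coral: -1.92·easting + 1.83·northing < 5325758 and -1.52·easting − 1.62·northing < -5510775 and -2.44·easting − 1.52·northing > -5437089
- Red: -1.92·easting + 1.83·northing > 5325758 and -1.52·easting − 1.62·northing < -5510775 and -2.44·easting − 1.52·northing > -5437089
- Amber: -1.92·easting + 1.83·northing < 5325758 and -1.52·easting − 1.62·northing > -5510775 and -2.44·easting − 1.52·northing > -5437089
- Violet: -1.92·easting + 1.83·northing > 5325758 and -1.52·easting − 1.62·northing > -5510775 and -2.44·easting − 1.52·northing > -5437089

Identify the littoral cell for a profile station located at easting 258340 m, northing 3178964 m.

-1.92·258340 + 1.83·3178964 = 5321491.320, which is < 5325758
-1.52·258340 − 1.62·3178964 = -5542598.480, which is < -5510775
-2.44·258340 − 1.52·3178964 = -5462374.880, which is < -5437089
This sign pattern matches Teal.

Teal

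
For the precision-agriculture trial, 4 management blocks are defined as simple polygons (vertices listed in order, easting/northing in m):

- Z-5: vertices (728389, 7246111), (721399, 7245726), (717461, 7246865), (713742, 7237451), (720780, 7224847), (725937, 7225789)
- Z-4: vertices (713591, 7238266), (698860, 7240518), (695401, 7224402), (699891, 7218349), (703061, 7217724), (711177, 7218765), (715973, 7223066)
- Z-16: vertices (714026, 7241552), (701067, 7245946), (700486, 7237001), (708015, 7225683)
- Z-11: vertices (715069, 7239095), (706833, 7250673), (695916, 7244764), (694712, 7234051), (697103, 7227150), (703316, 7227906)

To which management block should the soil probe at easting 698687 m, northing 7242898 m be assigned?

Z-11

Cast a ray rightward from (698687, 7242898). For each polygon, the edges (by vertex number in listed order) whose endpoints lie on opposite sides of northing = 7242898, where each meets that height, and whether that is right or left of the point:
Z-5: 3–4 at easting≈715893.8 (right), 6–1 at easting≈728001.3 (right) → 2 crossings.
Z-4: no edge straddles that height → 0 crossings.
Z-16: 1–2 at easting≈710056.3 (right), 2–3 at easting≈700869.0 (right) → 2 crossings.
Z-11: 1–2 at easting≈712363.7 (right), 3–4 at easting≈695706.3 (left) → 1 crossing.
Only Z-11 has an odd count, so the point is inside Z-11.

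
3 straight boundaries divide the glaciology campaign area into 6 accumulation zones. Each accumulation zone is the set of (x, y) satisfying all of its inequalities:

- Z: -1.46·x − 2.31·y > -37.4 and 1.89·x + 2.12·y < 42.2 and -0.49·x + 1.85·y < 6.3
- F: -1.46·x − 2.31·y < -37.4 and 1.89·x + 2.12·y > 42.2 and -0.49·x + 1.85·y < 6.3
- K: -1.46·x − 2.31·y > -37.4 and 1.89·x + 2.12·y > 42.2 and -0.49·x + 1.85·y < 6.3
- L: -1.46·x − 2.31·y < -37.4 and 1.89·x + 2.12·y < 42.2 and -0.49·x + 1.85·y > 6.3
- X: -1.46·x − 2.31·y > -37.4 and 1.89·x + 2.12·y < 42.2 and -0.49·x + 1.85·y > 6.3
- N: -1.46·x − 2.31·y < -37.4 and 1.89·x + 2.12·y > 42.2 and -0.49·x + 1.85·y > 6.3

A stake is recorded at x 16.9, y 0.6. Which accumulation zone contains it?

-1.46·16.9 − 2.31·0.6 = -26.060, which is > -37.4
1.89·16.9 + 2.12·0.6 = 33.213, which is < 42.2
-0.49·16.9 + 1.85·0.6 = -7.171, which is < 6.3
This sign pattern matches Z.

Z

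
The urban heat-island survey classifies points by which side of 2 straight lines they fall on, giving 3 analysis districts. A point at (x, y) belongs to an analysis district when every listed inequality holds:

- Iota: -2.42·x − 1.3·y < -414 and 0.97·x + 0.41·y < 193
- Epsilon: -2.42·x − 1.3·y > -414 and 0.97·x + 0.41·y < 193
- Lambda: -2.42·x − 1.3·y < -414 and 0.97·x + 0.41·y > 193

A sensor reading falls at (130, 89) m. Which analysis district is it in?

Iota

-2.42·130 − 1.3·89 = -430.300, which is < -414
0.97·130 + 0.41·89 = 162.590, which is < 193
This sign pattern matches Iota.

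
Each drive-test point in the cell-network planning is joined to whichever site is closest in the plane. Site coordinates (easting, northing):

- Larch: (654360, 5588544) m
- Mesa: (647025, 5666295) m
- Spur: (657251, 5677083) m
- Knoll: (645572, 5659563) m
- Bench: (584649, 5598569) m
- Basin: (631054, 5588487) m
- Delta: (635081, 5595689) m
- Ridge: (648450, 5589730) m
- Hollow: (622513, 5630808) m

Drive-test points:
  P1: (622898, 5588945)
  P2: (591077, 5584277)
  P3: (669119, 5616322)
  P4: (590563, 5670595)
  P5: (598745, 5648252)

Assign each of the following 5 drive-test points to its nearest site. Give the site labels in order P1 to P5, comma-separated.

Basin, Bench, Larch, Hollow, Hollow

P1 → Basin (d²=66730100.00)
P2 → Bench (d²=245580448.00)
P3 → Larch (d²=989445365.00)
P4 → Hollow (d²=2603807869.00)
P5 → Hollow (d²=869210960.00)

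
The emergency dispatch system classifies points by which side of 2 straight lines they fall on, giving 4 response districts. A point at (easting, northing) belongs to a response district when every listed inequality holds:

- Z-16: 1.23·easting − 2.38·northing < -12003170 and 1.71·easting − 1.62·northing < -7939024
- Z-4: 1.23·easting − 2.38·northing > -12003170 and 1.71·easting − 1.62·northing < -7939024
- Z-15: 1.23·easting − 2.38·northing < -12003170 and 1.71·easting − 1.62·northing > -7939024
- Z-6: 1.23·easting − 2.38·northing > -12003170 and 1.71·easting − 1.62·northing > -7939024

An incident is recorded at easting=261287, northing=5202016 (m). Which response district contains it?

Z-16

1.23·261287 − 2.38·5202016 = -12059415.070, which is < -12003170
1.71·261287 − 1.62·5202016 = -7980465.150, which is < -7939024
This sign pattern matches Z-16.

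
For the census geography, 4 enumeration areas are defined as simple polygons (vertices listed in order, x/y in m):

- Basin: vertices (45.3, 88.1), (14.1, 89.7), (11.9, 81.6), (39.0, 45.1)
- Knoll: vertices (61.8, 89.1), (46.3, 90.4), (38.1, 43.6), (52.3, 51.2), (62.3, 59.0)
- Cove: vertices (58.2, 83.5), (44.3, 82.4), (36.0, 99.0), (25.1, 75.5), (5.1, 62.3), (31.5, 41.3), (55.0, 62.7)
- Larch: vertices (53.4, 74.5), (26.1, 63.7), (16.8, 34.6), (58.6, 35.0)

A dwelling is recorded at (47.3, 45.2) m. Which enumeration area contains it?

Cast a ray rightward from (47.3, 45.2). For each polygon, the edges (by vertex number in listed order) whose endpoints lie on opposite sides of y = 45.2, where each meets that height, and whether that is right or left of the point:
Basin: 3–4 at x≈38.93 (left), 4–1 at x≈39.01 (left) → 0 crossings.
Knoll: 2–3 at x≈38.38 (left), 3–4 at x≈41.09 (left) → 0 crossings.
Cove: 5–6 at x≈26.60 (left), 6–7 at x≈35.78 (left) → 0 crossings.
Larch: 2–3 at x≈20.19 (left), 4–1 at x≈57.26 (right) → 1 crossing.
Only Larch has an odd count, so the point is inside Larch.

Larch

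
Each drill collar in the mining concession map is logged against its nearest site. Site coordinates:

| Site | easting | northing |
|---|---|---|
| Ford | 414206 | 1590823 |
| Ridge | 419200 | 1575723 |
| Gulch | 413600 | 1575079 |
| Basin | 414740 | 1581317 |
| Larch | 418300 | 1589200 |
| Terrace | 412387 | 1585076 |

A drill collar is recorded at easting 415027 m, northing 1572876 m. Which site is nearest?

Squared distances to each site:
Ford: 322768850.000; Ridge: 25519338.000; Gulch: 6889538.000; Basin: 71332850.000; Larch: 277185505.000; Terrace: 155809600.000.
Minimum at Gulch.

Gulch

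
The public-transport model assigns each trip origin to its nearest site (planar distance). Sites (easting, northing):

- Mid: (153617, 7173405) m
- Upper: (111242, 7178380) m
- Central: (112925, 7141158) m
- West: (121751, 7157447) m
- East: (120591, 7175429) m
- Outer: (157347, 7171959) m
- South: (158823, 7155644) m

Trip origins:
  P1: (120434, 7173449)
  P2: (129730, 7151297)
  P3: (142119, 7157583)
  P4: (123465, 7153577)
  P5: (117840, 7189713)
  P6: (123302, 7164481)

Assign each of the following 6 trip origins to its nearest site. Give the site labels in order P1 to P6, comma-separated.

P1 → East (d²=3945049.00)
P2 → West (d²=101486941.00)
P3 → South (d²=282783337.00)
P4 → West (d²=17914696.00)
P5 → Upper (d²=171970493.00)
P6 → West (d²=51882757.00)

East, West, South, West, Upper, West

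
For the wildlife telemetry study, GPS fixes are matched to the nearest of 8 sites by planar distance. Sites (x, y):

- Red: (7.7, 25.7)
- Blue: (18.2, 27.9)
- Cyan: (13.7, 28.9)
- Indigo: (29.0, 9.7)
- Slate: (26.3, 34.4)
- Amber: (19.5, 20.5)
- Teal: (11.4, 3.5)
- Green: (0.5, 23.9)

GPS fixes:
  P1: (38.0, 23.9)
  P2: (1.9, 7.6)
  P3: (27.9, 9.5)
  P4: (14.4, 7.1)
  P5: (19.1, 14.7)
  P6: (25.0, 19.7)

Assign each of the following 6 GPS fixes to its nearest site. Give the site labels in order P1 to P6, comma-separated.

Slate, Teal, Indigo, Teal, Amber, Amber

P1 → Slate (d²=247.14)
P2 → Teal (d²=107.06)
P3 → Indigo (d²=1.25)
P4 → Teal (d²=21.96)
P5 → Amber (d²=33.80)
P6 → Amber (d²=30.89)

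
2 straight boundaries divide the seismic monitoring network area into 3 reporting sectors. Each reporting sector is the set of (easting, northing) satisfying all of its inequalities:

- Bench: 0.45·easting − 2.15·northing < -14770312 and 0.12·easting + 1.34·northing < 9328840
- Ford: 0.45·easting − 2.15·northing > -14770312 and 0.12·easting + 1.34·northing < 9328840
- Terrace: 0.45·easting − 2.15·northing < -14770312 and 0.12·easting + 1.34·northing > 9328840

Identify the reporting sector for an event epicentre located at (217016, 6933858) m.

Bench

0.45·217016 − 2.15·6933858 = -14810137.500, which is < -14770312
0.12·217016 + 1.34·6933858 = 9317411.640, which is < 9328840
This sign pattern matches Bench.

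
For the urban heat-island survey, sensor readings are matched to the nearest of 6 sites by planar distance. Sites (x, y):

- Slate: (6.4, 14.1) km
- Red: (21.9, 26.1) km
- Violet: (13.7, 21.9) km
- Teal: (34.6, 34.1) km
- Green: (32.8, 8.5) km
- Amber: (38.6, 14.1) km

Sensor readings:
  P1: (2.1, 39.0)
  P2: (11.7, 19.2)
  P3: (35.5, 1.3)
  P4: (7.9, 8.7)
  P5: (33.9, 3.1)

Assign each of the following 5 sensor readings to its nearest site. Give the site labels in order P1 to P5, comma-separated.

P1 → Violet (d²=426.97)
P2 → Violet (d²=11.29)
P3 → Green (d²=59.13)
P4 → Slate (d²=31.41)
P5 → Green (d²=30.37)

Violet, Violet, Green, Slate, Green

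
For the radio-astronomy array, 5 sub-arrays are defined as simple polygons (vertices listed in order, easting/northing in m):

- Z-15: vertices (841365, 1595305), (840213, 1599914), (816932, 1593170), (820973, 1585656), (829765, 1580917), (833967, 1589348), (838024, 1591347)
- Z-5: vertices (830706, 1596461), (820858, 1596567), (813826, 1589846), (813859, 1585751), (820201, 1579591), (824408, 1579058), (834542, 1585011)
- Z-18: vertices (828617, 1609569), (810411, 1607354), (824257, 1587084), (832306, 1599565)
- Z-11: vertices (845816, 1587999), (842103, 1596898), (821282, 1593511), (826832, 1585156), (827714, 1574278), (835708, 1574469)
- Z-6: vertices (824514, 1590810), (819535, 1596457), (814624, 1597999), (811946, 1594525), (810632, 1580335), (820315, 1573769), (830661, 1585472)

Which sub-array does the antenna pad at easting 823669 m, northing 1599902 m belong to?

Z-18

Cast a ray rightward from (823669, 1599902). For each polygon, the edges (by vertex number in listed order) whose endpoints lie on opposite sides of northing = 1599902, where each meets that height, and whether that is right or left of the point:
Z-15: 1–2 at easting≈840216.0 (right), 2–3 at easting≈840171.6 (right) → 2 crossings.
Z-5: no edge straddles that height → 0 crossings.
Z-18: 2–3 at easting≈815501.3 (left), 4–1 at easting≈832181.7 (right) → 1 crossing.
Z-11: no edge straddles that height → 0 crossings.
Z-6: no edge straddles that height → 0 crossings.
Only Z-18 has an odd count, so the point is inside Z-18.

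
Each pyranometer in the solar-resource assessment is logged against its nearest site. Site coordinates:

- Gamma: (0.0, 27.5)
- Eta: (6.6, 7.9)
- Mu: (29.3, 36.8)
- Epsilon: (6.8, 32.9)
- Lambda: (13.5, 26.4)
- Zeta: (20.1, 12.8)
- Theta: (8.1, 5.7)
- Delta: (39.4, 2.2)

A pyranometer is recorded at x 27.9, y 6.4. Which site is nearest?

Squared distances to each site:
Gamma: 1223.620; Eta: 455.940; Mu: 926.120; Epsilon: 1147.460; Lambda: 607.360; Zeta: 101.800; Theta: 392.530; Delta: 149.890.
Minimum at Zeta.

Zeta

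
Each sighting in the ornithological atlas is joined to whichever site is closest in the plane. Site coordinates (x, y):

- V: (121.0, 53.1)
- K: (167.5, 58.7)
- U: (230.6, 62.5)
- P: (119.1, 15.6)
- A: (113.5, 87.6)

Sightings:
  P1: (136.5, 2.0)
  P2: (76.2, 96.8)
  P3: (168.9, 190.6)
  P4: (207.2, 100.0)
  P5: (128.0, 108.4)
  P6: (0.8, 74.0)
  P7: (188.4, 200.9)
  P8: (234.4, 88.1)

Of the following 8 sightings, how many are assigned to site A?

5

P1 → P
P2 → A
P3 → A
P4 → U
P5 → A
P6 → A
P7 → A
P8 → U
5 of the 8 go to A.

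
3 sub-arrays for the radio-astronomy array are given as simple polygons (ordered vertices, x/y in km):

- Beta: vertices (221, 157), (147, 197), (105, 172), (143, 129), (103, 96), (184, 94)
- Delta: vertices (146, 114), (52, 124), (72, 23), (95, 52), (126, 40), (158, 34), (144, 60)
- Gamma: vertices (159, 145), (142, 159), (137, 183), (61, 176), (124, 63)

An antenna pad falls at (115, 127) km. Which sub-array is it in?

Gamma

Cast a ray rightward from (115, 127). For each polygon, the edges (by vertex number in listed order) whose endpoints lie on opposite sides of y = 127, where each meets that height, and whether that is right or left of the point:
Beta: 4–5 at x≈140.6 (right), 6–1 at x≈203.4 (right) → 2 crossings.
Delta: no edge straddles that height → 0 crossings.
Gamma: 4–5 at x≈88.3 (left), 5–1 at x≈151.3 (right) → 1 crossing.
Only Gamma has an odd count, so the point is inside Gamma.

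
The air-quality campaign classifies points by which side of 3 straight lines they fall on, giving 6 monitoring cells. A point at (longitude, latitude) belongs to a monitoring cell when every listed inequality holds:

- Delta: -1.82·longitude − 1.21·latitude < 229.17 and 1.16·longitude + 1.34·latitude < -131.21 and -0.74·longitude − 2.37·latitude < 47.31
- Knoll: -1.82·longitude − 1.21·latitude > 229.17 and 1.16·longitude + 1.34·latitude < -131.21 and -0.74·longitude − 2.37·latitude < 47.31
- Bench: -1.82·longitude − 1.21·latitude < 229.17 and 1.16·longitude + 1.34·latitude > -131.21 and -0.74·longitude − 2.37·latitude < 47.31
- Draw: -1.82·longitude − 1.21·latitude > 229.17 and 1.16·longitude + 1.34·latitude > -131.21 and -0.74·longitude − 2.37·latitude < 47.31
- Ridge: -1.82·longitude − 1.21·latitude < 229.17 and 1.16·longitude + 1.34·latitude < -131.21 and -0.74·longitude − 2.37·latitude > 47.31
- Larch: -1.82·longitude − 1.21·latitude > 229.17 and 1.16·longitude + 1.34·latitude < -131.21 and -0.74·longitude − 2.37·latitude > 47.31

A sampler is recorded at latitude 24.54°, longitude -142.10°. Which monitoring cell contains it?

-1.82·-142.10 − 1.21·24.54 = 228.929, which is < 229.17
1.16·-142.10 + 1.34·24.54 = -131.952, which is < -131.21
-0.74·-142.10 − 2.37·24.54 = 46.994, which is < 47.31
This sign pattern matches Delta.

Delta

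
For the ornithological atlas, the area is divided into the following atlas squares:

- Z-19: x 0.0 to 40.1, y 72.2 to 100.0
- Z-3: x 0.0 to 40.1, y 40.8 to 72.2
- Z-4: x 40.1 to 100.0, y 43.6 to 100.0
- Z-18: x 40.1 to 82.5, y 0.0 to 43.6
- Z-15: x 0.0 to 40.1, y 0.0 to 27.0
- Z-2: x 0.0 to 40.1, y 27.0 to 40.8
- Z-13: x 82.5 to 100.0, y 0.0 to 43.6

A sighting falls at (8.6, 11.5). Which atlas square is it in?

The point has x = 8.6 and y = 11.5.
Only Z-15 satisfies 0.0 ≤ x ≤ 40.1 and 0.0 ≤ y ≤ 27.0.

Z-15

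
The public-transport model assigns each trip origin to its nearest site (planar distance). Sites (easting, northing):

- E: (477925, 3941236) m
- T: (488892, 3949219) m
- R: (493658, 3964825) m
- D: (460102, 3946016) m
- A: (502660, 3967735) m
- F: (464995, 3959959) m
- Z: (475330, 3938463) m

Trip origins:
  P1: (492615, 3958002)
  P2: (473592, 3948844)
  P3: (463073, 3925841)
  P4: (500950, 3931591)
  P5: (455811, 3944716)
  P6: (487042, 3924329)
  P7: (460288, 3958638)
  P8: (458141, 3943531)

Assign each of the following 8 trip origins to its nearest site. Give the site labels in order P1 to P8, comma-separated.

R, E, Z, T, D, Z, F, D

P1 → R (d²=47641178.00)
P2 → E (d²=76656553.00)
P3 → Z (d²=309548933.00)
P4 → T (d²=456141748.00)
P5 → D (d²=20102681.00)
P6 → Z (d²=336940900.00)
P7 → F (d²=23900890.00)
P8 → D (d²=10020746.00)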